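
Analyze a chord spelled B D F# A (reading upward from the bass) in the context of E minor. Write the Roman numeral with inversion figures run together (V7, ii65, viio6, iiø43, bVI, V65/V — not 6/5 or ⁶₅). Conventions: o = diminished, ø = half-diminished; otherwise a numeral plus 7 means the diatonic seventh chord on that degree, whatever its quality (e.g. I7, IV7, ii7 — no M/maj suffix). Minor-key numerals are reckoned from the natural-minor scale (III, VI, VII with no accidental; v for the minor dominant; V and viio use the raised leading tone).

v7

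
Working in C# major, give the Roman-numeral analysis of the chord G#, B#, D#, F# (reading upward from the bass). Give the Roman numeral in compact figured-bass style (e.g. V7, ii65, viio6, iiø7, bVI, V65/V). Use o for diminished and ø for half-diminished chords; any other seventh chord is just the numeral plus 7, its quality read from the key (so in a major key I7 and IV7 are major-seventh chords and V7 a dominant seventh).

The pitches G#-B#-D#-F# form a dominant seventh chord rooted on G#.
In C# major, G# is the dominant; the diatonic dominant seventh chord there is V7.

V7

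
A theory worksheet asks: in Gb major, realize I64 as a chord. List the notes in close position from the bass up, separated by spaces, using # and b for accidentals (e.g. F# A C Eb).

Db Gb Bb

In Gb major, scale degree 1 is Gb, and the diatonic chord built there is a major triad.
Stacking thirds from Gb gives Gb-Bb-Db.
With the 64 figure the chord is in second inversion; from the bass Db upward in close position it reads Db-Gb-Bb.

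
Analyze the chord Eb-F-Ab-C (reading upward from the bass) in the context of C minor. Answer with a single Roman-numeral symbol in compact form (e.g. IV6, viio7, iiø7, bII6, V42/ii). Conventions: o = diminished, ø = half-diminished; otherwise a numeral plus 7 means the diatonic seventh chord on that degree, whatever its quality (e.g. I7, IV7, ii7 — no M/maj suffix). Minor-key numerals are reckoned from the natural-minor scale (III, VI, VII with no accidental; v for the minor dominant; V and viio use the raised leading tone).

iv42

Stacked in thirds the chord is F-Ab-C-Eb: a minor seventh chord on F.
F is scale degree 4 in C minor, and a minor seventh chord on that degree is written iv7.
With Eb in the bass the chord is in third inversion, so the figured bass is 42.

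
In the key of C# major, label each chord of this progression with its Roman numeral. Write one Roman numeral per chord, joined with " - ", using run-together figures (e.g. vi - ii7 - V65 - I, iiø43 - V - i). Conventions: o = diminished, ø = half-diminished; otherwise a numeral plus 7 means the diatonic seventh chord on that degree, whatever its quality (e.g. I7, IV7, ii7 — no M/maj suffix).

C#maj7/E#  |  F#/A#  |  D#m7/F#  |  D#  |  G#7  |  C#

I65 - IV6 - ii65 - V/V - V7 - I

C#maj7/E#: root C# is the tonic; major seventh chord there is I65.
F#/A# has root F#, degree 4 in C# major, so IV6.
D#m7/F#: minor seventh chord on D# = scale degree 2 → ii65.
D#: a major triad on D#, the applied dominant of V → V/V.
G#7: root G# is the dominant; dominant seventh chord there is V7.
C#: root C# is the tonic; major triad there is I.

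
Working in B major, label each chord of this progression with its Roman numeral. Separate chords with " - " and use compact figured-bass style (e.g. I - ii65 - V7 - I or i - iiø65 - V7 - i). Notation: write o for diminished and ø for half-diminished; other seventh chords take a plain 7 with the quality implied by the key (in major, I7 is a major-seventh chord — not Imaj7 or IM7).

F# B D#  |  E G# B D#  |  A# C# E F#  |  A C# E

F#-B-D#: root B is the tonic; major triad there is I64.
E-G#-B-D#: major seventh chord on E = scale degree 4 → IV7.
A#-C#-E-F#: dominant seventh chord on F# = scale degree 5 → V65.
A-C#-E is non-diatonic — bVII, a mixture chord from B minor.

I64 - IV7 - V65 - bVII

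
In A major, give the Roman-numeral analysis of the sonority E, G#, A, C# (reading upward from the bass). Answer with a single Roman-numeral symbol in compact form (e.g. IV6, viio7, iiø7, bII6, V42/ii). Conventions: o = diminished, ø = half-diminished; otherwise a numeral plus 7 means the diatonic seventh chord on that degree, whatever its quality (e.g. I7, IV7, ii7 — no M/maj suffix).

I43

The pitches A-C#-E-G# form a major seventh chord rooted on A.
In A major, A is the tonic; the diatonic major seventh chord there is I7.
With E in the bass the chord is in second inversion, so the figured bass is 43.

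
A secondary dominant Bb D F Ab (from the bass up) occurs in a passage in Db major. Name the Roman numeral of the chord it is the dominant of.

The chord is a dominant seventh chord on Bb.
A dominant resolves down a perfect fifth: Bb → Eb. In Db major, Eb is scale degree 2, i.e. ii.

ii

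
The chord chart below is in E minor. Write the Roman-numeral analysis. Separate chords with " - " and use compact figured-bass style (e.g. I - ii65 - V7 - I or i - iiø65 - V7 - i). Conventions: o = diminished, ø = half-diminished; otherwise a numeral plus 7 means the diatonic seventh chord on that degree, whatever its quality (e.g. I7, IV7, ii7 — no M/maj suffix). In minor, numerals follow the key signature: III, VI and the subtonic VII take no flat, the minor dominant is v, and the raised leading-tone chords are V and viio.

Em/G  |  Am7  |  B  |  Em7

i6 - iv7 - V - i7

Em/G: root E is the tonic; minor triad there is i6.
Am7: minor seventh chord on A = scale degree 4 → iv7.
B has root B, degree 5 in E minor, so V.
Em7: root E is the tonic; minor seventh chord there is i7.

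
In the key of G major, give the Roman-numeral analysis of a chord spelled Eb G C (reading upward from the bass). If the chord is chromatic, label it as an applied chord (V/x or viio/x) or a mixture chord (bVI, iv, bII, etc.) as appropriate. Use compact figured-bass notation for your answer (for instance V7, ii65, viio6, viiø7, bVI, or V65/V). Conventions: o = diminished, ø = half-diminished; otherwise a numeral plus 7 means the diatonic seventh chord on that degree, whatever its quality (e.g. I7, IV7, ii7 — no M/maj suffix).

iv6

Stacked in thirds the chord is C-Eb-G: a minor triad on C.
C is the fourth degree of G major. This is the minor subdominant, borrowed from the parallel minor.
With Eb in the bass the chord is in first inversion, so the figured bass is 6.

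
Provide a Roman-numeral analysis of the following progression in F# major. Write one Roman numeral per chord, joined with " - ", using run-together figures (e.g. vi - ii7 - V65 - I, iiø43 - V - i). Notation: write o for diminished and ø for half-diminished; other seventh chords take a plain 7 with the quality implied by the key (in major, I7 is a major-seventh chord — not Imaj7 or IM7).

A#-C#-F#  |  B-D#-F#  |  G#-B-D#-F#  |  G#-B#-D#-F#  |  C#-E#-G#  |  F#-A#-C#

A#-C#-F#: root F# is the tonic; major triad there is I6.
B-D#-F#: root B is the subdominant; major triad there is IV.
G#-B-D#-F# has root G#, degree 2 in F# major, so ii7.
G#-B#-D#-F#: a dominant seventh chord on G#, the applied dominant of V → V7/V.
C#-E#-G# has root C#, degree 5 in F# major, so V.
F#-A#-C#: major triad on F# = scale degree 1 → I.

I6 - IV - ii7 - V7/V - V - I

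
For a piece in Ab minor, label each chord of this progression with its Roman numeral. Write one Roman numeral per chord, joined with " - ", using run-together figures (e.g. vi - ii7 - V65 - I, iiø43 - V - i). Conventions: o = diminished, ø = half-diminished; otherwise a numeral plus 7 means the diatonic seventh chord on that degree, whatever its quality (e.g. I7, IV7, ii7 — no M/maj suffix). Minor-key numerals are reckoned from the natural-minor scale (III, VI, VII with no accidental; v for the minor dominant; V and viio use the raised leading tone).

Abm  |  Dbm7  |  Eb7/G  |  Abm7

Abm: root Ab is the tonic; minor triad there is i.
Dbm7: root Db is the subdominant; minor seventh chord there is iv7.
Eb7/G: root Eb is the dominant; dominant seventh chord there is V65.
Abm7 has root Ab, degree 1 in Ab minor, so i7.

i - iv7 - V65 - i7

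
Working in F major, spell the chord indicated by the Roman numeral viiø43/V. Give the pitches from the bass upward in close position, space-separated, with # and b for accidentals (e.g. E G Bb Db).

F A B D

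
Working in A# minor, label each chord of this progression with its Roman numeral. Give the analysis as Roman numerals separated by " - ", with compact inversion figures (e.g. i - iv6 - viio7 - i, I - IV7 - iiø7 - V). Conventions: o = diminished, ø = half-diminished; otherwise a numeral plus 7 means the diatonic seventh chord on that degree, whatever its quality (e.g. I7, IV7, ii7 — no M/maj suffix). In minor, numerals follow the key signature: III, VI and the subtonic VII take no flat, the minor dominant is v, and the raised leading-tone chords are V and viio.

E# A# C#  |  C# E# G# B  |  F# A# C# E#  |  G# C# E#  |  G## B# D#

i64 - V7/VI - VI7 - III64 - viio

E#-A#-C#: minor triad on A# = scale degree 1 → i64.
C#-E#-G#-B is the secondary dominant of VI (dominant seventh chord on C#): V7/VI.
F#-A#-C#-E#: major seventh chord on F# = scale degree 6 → VI7.
G#-C#-E#: major triad on C# = scale degree 3 → III64.
G##-B#-D# has root G##, degree 7 in A# minor, so viio.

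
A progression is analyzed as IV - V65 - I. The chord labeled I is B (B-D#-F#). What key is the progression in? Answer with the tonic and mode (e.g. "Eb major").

The chord B is a major triad rooted on B; its label is I.
If B is scale degree 1 and the mode makes that degree carry a major triad, the tonic is B and the mode is major.

B major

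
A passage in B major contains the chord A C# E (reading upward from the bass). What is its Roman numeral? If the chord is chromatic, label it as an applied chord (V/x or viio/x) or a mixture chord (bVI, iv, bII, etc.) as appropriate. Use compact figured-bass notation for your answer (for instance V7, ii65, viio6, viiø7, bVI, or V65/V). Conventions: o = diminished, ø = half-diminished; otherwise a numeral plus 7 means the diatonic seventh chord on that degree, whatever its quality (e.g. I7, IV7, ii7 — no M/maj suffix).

Stacked in thirds the chord is A-C#-E: a major triad on A.
A is the lowered seventh degree of B major (diatonic 7 would be A#). This is a major triad on the lowered seventh degree (the subtonic), borrowed from the parallel minor.

bVII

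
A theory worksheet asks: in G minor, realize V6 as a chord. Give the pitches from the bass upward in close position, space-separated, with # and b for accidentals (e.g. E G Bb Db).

In G minor, scale degree 5 is D. The dominant is major (leading tone raised), so V is a major triad.
Stacking thirds from D gives D-F#-A.
With the 6 figure the chord is in first inversion; from the bass F# upward in close position it reads F#-A-D.

F# A D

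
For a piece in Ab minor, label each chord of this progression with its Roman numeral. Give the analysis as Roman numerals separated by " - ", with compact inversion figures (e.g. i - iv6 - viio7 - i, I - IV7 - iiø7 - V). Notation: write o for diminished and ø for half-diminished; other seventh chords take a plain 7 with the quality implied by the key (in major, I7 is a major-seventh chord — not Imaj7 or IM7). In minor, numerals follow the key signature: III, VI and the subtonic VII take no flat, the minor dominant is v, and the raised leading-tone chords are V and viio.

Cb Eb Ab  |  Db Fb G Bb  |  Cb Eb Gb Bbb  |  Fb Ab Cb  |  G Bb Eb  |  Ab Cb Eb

i6 - viio43 - V7/VI - VI - V6 - i

Cb-Eb-Ab has root Ab, degree 1 in Ab minor, so i6.
Db-Fb-G-Bb has root G, degree 7 in Ab minor, so viio43.
Cb-Eb-Gb-Bbb: a dominant seventh chord on Cb, the applied dominant of VI → V7/VI.
Fb-Ab-Cb has root Fb, degree 6 in Ab minor, so VI.
G-Bb-Eb: major triad on Eb = scale degree 5 → V6.
Ab-Cb-Eb has root Ab, degree 1 in Ab minor, so i.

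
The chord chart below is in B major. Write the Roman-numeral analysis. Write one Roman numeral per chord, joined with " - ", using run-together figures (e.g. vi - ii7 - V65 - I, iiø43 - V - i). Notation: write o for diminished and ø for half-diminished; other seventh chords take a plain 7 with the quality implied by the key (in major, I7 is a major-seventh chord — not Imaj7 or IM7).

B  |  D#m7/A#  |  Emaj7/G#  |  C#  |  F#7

I - iii43 - IV65 - V/V - V7

B: major triad on B = scale degree 1 → I.
D#m7/A#: minor seventh chord on D# = scale degree 3 → iii43.
Emaj7/G#: root E is the subdominant; major seventh chord there is IV65.
C#: a major triad on C#, the applied dominant of V → V/V.
F#7: root F# is the dominant; dominant seventh chord there is V7.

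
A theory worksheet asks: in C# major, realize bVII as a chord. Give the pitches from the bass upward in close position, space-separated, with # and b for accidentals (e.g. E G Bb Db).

bVII is a major triad on the lowered seventh degree (the subtonic), borrowed from the parallel minor. In C# major that root is B.
So the chord is B-D#-F#, a major triad.

B D# F#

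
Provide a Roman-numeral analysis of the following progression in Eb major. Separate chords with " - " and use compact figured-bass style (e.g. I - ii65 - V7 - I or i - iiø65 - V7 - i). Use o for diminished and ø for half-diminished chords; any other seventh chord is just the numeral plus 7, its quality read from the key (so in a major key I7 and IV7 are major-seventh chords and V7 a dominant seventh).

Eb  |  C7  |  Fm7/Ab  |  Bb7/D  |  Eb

I - V7/ii - ii65 - V65 - I

Eb: major triad on Eb = scale degree 1 → I.
C7: chromatic; C is V of ii, so V7/ii.
Fm7/Ab: root F is the supertonic; minor seventh chord there is ii65.
Bb7/D: dominant seventh chord on Bb = scale degree 5 → V65.
Eb: major triad on Eb = scale degree 1 → I.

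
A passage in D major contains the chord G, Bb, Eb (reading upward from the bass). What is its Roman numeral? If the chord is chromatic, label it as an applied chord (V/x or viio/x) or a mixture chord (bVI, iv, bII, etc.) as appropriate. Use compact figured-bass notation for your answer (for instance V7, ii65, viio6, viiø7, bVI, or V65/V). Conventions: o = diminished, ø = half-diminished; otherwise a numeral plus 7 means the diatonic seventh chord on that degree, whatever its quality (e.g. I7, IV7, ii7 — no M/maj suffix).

The pitches Eb-G-Bb form a major triad rooted on Eb.
Eb is the lowered second degree of D major (diatonic 2 would be E). This is the Neapolitan sixth — a major triad on the lowered second degree, here in its customary first inversion.
With G in the bass the chord is in first inversion, so the figured bass is 6.

bII6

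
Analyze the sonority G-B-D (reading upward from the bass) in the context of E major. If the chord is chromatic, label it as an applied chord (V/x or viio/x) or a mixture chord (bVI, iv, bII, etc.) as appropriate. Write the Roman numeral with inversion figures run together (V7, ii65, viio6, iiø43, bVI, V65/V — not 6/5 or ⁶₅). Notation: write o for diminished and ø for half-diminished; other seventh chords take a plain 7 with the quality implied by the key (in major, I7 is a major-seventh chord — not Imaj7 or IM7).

The pitches G-B-D form a major triad rooted on G.
G is the lowered third degree of E major (diatonic 3 would be G#). This is a major triad on the lowered third degree, borrowed from the parallel minor.

bIII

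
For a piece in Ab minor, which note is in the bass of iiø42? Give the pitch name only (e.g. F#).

Ab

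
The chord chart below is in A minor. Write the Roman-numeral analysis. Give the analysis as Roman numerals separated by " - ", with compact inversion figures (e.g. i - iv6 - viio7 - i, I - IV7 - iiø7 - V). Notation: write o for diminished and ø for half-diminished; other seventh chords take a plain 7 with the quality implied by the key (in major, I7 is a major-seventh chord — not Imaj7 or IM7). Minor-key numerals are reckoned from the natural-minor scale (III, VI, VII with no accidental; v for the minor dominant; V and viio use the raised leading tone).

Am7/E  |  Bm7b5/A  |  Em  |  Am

i43 - iiø42 - v - i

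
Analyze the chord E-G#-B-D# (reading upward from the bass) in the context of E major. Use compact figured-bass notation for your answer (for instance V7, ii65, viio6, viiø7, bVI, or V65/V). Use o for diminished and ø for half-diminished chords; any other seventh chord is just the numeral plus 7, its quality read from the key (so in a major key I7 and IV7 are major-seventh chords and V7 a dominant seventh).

I7

Stacked in thirds the chord is E-G#-B-D#: a major seventh chord on E.
E is scale degree 1 in E major, and a major seventh chord on that degree is written I7.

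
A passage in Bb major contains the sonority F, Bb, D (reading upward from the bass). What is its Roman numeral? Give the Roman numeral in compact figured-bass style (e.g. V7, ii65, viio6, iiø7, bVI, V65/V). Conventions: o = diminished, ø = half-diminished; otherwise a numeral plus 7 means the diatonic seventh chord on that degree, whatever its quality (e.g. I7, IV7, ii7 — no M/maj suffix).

I64

Stacked in thirds the chord is Bb-D-F: a major triad on Bb.
In Bb major, Bb is the tonic; the diatonic major triad there is I.
With F in the bass the chord is in second inversion, so the figured bass is 64.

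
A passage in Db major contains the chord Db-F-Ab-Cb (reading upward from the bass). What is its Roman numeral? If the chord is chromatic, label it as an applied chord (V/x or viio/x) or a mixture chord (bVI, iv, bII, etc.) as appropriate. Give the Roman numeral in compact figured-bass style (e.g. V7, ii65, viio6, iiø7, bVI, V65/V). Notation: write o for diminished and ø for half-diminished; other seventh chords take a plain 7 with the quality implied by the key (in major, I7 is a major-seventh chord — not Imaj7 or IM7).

Stacked in thirds the chord is Db-F-Ab-Cb: a dominant seventh chord on Db.
Db is not a diatonic chord root with this quality in Db major, but it lies a perfect fifth above Gb (IV), so the chord functions as an applied dominant of IV.

V7/IV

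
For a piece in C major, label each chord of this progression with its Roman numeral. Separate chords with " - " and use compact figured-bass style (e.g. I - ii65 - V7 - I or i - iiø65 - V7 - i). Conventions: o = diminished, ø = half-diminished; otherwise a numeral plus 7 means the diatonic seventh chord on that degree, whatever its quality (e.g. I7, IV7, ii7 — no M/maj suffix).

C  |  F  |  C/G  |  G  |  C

I - IV - I64 - V - I

C: root C is the tonic; major triad there is I.
F: root F is the subdominant; major triad there is IV.
C/G has root C, degree 1 in C major, so I64.
G: major triad on G = scale degree 5 → V.
C: root C is the tonic; major triad there is I.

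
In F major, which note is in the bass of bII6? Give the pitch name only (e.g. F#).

bII in F major has root Gb; the chord is Gb-Bb-Db.
The figure 6 means first inversion — the third is in the bass.

Bb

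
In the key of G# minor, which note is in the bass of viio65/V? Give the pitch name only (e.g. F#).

E#

The applied chord viio65/V is rooted on C##: C##-E#-G#-B.
The figure 65 means first inversion — the third is in the bass.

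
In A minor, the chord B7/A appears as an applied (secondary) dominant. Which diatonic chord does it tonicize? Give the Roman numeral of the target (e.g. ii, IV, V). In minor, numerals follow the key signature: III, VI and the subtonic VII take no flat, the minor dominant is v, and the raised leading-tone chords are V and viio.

The chord is a dominant seventh chord on B.
A dominant resolves down a perfect fifth: B → E. In A minor, E is scale degree 5, i.e. V.

V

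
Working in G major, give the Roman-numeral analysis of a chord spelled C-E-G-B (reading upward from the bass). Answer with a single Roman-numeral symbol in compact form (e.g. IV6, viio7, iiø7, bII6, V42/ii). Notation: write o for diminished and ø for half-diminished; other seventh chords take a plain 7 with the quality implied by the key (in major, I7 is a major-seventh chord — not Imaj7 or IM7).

IV7

Stacked in thirds the chord is C-E-G-B: a major seventh chord on C.
C is scale degree 4 in G major, and a major seventh chord on that degree is written IV7.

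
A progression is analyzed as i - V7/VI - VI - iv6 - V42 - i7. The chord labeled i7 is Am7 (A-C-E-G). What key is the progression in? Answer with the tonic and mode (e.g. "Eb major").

A minor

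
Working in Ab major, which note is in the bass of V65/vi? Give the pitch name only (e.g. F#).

E

The applied chord V65/vi is rooted on C: C-E-G-Bb.
The figure 65 means first inversion — the third is in the bass.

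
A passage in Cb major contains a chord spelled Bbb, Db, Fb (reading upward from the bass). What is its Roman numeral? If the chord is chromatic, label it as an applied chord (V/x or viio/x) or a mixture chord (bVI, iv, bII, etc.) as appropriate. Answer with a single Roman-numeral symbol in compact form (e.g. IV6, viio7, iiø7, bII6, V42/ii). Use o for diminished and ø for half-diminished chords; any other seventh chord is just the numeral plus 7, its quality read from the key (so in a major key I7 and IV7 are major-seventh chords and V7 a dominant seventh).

The pitches Bbb-Db-Fb form a major triad rooted on Bbb.
Bbb is the lowered seventh degree of Cb major (diatonic 7 would be Bb). This is a major triad on the lowered seventh degree (the subtonic), borrowed from the parallel minor.

bVII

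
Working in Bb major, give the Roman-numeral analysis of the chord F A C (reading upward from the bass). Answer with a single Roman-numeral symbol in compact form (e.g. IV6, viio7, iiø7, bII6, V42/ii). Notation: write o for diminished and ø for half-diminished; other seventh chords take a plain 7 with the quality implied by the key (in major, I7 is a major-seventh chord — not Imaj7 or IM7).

V

Stacked in thirds the chord is F-A-C: a major triad on F.
F is scale degree 5 in Bb major, and a major triad on that degree is written V.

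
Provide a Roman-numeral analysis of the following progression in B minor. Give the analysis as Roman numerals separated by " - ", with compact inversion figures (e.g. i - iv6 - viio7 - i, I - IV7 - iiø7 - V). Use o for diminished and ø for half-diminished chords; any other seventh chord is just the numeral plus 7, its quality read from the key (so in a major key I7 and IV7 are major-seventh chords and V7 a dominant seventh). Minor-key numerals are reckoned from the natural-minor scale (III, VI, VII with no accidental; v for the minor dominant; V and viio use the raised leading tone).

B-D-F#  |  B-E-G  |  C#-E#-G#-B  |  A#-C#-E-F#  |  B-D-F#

i - iv64 - V7/V - V65 - i

B-D-F# has root B, degree 1 in B minor, so i.
B-E-G has root E, degree 4 in B minor, so iv64.
C#-E#-G#-B: a dominant seventh chord on C#, the applied dominant of V → V7/V.
A#-C#-E-F#: dominant seventh chord on F# = scale degree 5 → V65.
B-D-F# has root B, degree 1 in B minor, so i.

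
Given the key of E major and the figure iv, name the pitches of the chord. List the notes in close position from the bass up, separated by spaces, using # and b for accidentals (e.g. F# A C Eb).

iv is the minor subdominant, borrowed from the parallel minor. In E major that root is A.
So the chord is A-C-E.

A C E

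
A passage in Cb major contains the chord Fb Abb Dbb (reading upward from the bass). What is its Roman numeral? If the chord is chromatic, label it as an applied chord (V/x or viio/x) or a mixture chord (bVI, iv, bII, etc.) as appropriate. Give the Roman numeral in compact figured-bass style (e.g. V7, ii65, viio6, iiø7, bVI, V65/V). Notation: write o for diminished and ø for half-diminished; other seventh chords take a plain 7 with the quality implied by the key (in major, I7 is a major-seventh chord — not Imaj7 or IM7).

bII6

Stacked in thirds the chord is Dbb-Fb-Abb: a major triad on Dbb.
Dbb is the lowered second degree of Cb major (diatonic 2 would be Db). This is the Neapolitan sixth — a major triad on the lowered second degree, here in its customary first inversion.
With Fb in the bass the chord is in first inversion, so the figured bass is 6.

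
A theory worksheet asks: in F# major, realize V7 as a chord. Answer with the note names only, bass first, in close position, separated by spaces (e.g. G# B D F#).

C# E# G# B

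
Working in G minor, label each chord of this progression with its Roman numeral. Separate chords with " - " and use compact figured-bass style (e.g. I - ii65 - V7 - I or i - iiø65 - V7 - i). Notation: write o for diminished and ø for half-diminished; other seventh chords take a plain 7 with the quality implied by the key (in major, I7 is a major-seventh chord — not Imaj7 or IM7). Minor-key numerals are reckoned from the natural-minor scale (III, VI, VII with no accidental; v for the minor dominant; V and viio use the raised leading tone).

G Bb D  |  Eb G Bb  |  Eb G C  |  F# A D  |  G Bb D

G-Bb-D has root G, degree 1 in G minor, so i.
Eb-G-Bb has root Eb, degree 6 in G minor, so VI.
Eb-G-C: minor triad on C = scale degree 4 → iv6.
F#-A-D: major triad on D = scale degree 5 → V6.
G-Bb-D has root G, degree 1 in G minor, so i.

i - VI - iv6 - V6 - i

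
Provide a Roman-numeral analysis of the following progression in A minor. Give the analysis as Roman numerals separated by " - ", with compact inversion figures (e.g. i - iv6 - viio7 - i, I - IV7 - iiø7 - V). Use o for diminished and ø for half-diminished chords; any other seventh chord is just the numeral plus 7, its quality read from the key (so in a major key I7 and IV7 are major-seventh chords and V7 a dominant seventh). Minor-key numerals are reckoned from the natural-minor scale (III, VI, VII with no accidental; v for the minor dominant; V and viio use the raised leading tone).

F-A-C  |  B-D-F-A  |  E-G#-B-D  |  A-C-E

VI - iiø7 - V7 - i

F-A-C: major triad on F = scale degree 6 → VI.
B-D-F-A: half-diminished seventh chord on B = scale degree 2 → iiø7.
E-G#-B-D: dominant seventh chord on E = scale degree 5 → V7.
A-C-E has root A, degree 1 in A minor, so i.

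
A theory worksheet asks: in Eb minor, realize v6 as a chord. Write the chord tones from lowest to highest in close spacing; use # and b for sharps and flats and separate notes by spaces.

Db F Bb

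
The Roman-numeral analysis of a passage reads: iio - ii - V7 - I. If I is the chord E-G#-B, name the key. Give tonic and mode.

E major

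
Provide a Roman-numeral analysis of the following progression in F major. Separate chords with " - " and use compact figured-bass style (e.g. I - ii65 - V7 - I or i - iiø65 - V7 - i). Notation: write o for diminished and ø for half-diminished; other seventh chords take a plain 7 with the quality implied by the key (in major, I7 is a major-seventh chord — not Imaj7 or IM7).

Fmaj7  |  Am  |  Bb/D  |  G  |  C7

Fmaj7 has root F, degree 1 in F major, so I7.
Am: minor triad on A = scale degree 3 → iii.
Bb/D: root Bb is the subdominant; major triad there is IV6.
G: a major triad on G, the applied dominant of V → V/V.
C7: dominant seventh chord on C = scale degree 5 → V7.

I7 - iii - IV6 - V/V - V7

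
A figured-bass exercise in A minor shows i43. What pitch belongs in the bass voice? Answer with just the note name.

E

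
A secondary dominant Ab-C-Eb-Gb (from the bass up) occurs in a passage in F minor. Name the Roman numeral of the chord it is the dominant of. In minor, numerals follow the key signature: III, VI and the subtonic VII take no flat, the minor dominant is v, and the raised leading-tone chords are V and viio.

VI

The chord is a dominant seventh chord on Ab.
A dominant resolves down a perfect fifth: Ab → Db. In F minor, Db is scale degree 6, i.e. VI.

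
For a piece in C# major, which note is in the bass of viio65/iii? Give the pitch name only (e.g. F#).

F##

The applied chord viio65/iii is rooted on D##: D##-F##-A#-C#.
The figure 65 means first inversion — the third is in the bass.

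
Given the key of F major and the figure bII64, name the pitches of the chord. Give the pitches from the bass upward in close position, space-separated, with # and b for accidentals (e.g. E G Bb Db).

Db Gb Bb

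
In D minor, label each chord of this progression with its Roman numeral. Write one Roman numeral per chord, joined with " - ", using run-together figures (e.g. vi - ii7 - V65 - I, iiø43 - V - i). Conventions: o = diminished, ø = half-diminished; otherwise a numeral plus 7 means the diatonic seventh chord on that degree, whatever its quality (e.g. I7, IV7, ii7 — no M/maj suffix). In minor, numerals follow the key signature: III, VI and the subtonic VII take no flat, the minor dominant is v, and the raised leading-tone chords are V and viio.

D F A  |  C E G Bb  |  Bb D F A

i - VII7 - VI7

D-F-A: minor triad on D = scale degree 1 → i.
C-E-G-Bb: dominant seventh chord on C = scale degree 7 → VII7.
Bb-D-F-A: major seventh chord on Bb = scale degree 6 → VI7.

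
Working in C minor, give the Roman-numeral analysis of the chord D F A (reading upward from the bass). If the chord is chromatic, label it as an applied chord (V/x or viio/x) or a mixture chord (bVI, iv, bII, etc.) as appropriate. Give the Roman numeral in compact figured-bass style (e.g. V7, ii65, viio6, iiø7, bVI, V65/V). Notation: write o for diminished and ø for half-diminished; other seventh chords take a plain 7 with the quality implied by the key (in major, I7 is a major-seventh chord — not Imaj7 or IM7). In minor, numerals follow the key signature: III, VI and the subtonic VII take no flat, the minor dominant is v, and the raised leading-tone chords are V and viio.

The pitches D-F-A form a minor triad rooted on D.
D is the second degree of C minor. This is the minor supertonic, borrowed from the parallel major (the Dorian ii).

ii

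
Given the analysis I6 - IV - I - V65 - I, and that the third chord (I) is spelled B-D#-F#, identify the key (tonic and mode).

B major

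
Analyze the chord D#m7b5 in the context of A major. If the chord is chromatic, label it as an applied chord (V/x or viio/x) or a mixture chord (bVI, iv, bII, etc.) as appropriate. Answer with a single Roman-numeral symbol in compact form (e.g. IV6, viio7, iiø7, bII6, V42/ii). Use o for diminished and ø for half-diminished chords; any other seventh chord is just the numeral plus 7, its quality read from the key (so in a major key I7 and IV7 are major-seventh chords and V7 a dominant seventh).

viiø7/V

The pitches D#-F#-A-C# form a half-diminished seventh chord rooted on D#.
D# sits a half step below E (V in A major); a diminished chord there is the applied leading-tone chord of V.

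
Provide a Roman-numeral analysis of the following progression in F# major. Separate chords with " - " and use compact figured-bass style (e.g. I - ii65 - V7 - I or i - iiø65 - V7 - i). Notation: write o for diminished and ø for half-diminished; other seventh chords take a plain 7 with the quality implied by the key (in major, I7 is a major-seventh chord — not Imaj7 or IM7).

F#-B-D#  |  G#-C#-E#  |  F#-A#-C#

F#-B-D#: major triad on B = scale degree 4 → IV64.
G#-C#-E#: root C# is the dominant; major triad there is V64.
F#-A#-C# has root F#, degree 1 in F# major, so I.

IV64 - V64 - I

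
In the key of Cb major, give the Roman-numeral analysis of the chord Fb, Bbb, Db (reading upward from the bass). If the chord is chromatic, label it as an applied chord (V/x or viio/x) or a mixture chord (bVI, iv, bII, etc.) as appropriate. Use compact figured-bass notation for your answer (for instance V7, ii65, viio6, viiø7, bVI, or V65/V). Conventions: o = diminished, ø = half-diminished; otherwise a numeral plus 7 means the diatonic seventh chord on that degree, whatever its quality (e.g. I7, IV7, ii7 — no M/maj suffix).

The pitches Bbb-Db-Fb form a major triad rooted on Bbb.
Bbb is the lowered seventh degree of Cb major (diatonic 7 would be Bb). This is a major triad on the lowered seventh degree (the subtonic), borrowed from the parallel minor.
With Fb in the bass the chord is in second inversion, so the figured bass is 64.

bVII64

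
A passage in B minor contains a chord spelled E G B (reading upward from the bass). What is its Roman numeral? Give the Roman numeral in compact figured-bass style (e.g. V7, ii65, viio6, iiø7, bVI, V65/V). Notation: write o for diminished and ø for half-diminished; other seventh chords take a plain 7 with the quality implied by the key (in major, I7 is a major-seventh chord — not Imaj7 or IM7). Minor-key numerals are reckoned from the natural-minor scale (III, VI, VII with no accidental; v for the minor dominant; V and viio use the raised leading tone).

iv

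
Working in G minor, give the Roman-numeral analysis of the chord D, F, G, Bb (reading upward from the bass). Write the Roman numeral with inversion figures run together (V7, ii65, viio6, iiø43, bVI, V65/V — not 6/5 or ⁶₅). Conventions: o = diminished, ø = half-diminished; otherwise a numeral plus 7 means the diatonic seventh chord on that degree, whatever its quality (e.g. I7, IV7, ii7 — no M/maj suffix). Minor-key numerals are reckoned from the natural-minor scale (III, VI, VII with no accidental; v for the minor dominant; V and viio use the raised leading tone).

Stacked in thirds the chord is G-Bb-D-F: a minor seventh chord on G.
G is scale degree 1 in G minor, and a minor seventh chord on that degree is written i7.
With D in the bass the chord is in second inversion, so the figured bass is 43.

i43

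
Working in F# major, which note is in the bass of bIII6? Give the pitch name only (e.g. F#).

C#

bIII in F# major has root A; the chord is A-C#-E.
The figure 6 means first inversion — the third is in the bass.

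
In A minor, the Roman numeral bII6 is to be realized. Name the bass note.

bII in A minor has root Bb; the chord is Bb-D-F.
The figure 6 means first inversion — the third is in the bass.

D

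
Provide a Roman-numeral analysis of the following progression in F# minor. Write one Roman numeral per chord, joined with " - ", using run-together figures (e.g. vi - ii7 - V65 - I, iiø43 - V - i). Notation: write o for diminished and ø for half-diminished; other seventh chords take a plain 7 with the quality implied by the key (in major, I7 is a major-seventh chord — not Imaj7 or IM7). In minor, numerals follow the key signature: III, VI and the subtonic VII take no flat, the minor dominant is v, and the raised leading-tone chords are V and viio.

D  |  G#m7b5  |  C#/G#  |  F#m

D: root D is the submediant; major triad there is VI.
G#m7b5: half-diminished seventh chord on G# = scale degree 2 → iiø7.
C#/G#: root C# is the dominant; major triad there is V64.
F#m: root F# is the tonic; minor triad there is i.

VI - iiø7 - V64 - i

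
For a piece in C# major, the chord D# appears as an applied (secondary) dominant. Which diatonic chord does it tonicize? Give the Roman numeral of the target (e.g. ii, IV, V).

V

The chord is a major triad on D#.
A dominant resolves down a perfect fifth: D# → G#. In C# major, G# is scale degree 5, i.e. V.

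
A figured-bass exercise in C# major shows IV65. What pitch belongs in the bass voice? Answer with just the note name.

IV in C# major has root F#; the chord is F#-A#-C#-E#.
The figure 65 means first inversion — the third is in the bass.

A#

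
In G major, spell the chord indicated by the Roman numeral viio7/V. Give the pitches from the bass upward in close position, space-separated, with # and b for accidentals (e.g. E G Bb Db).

C# E G Bb

The slash marks an applied leading-tone chord: viio of V. In G major, V is D, so the leading tone to it is C#, a half step below.
Building a fully diminished seventh chord on C# gives C#-E-G-Bb.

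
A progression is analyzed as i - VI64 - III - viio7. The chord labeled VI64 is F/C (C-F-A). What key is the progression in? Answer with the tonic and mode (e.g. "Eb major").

A minor

The anchor chord is a major triad on F, labeled VI64.
If F is scale degree 6 and the mode makes that degree carry a major triad, the tonic is A and the mode is minor.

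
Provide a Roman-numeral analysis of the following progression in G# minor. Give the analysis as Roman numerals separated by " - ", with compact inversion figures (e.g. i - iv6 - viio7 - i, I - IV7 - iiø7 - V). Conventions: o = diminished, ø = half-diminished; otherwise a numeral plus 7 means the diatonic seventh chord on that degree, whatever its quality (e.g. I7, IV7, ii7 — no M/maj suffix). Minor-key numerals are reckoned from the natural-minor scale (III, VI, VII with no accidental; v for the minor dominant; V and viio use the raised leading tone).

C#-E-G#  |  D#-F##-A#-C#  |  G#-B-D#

iv - V7 - i

C#-E-G#: minor triad on C# = scale degree 4 → iv.
D#-F##-A#-C#: dominant seventh chord on D# = scale degree 5 → V7.
G#-B-D# has root G#, degree 1 in G# minor, so i.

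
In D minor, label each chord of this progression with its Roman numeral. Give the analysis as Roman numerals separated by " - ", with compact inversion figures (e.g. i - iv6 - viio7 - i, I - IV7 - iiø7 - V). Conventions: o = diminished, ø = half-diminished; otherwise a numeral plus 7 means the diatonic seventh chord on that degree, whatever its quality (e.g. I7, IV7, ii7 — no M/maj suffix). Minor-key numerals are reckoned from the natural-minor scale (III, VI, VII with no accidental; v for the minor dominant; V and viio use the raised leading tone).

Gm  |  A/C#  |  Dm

iv - V6 - i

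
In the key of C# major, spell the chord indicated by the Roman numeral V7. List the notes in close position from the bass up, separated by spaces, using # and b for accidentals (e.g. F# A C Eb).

In C# major, the dominant is G#, and the diatonic chord built there is a dominant seventh chord.
Stacking thirds from G# gives G#-B#-D#-F#.

G# B# D# F#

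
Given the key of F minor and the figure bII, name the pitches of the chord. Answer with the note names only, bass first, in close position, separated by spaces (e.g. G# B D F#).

Scale degree 2 in F minor is G; lowering it a half step gives Gb. bII is the Neapolitan chord — a major triad on the lowered second degree.
So the chord is Gb-Bb-Db, a major triad.

Gb Bb Db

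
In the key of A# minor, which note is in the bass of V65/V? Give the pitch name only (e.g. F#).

D##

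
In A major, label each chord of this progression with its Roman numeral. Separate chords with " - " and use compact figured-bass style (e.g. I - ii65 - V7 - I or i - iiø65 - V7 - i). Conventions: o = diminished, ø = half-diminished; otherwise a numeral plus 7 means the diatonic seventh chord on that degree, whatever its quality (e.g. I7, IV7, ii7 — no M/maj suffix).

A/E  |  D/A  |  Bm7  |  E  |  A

I64 - IV64 - ii7 - V - I

A/E: root A is the tonic; major triad there is I64.
D/A: major triad on D = scale degree 4 → IV64.
Bm7 has root B, degree 2 in A major, so ii7.
E has root E, degree 5 in A major, so V.
A: root A is the tonic; major triad there is I.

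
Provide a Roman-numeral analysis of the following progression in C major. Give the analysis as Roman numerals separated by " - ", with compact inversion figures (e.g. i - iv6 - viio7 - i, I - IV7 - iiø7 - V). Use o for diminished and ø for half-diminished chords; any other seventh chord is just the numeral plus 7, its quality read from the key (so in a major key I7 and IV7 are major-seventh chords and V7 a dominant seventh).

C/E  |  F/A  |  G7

C/E has root C, degree 1 in C major, so I6.
F/A: major triad on F = scale degree 4 → IV6.
G7: root G is the dominant; dominant seventh chord there is V7.

I6 - IV6 - V7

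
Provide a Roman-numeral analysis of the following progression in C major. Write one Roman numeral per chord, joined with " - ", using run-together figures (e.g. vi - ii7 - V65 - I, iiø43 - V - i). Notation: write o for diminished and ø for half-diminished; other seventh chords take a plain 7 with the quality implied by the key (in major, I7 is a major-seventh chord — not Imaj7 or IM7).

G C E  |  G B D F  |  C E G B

I64 - V7 - I7

G-C-E has root C, degree 1 in C major, so I64.
G-B-D-F: dominant seventh chord on G = scale degree 5 → V7.
C-E-G-B has root C, degree 1 in C major, so I7.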